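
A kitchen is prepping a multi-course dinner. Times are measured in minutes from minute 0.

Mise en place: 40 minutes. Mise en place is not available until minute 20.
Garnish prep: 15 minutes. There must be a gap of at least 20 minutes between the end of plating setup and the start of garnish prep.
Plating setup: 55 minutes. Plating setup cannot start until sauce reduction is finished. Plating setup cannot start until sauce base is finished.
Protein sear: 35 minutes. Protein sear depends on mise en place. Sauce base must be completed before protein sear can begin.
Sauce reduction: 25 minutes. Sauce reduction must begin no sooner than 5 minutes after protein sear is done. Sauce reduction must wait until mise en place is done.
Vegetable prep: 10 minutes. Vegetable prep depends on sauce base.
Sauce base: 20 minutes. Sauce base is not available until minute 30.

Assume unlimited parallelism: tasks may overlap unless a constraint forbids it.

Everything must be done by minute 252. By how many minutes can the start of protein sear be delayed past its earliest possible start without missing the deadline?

After its own release at minute 30, sauce base can start at minute 30 and finishes at minute 50.
After its own release at minute 20, mise en place can start at minute 20 and finishes at minute 60.
For protein sear: mise en place (finishes minute 60); sauce base (finishes minute 50). Taking the maximum gives a start of minute 60, and it finishes at 60 + 35 = minute 95.

Working backward from the deadline:
Nothing follows garnish prep; the deadline of minute 252 is its only limit. It must start by 252 − 15 = minute 237.
Plating setup has to be done before garnish prep (must start by minute 237, minus 20-minute gap → minute 217). That means finishing by minute 217, i.e. starting by 217 − 55 = minute 162.
Since plating setup (must start by minute 162) depends on it, sauce reduction must finish by minute 162. Backing off its 25-minute duration gives a latest start of minute 137.
Protein sear has to be done before sauce reduction (must start by minute 137, minus 5-minute gap → minute 132). That means finishing by minute 132, i.e. starting by 132 − 35 = minute 97.
So protein sear can start as early as minute 60 and as late as minute 97, giving 97 − 60 = 37 minutes of slack.

37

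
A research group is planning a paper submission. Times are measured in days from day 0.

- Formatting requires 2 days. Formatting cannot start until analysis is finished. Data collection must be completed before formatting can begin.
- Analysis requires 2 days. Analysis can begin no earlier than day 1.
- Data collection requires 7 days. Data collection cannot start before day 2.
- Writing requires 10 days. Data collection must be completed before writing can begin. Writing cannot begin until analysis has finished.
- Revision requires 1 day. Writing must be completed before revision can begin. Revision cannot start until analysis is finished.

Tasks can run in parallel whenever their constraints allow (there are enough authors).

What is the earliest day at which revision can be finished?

20

Analysis cannot begin until its own release at day 1. It runs from day 1 to 1 + 2 = day 3.
Data collection cannot begin until its own release at day 2. It runs from day 2 to 2 + 7 = day 9.
Writing has to wait for data collection (finishes day 9); analysis (finishes day 3). The latest of these is day 9, so writing runs day 9 to 9 + 10 = day 19.
Revision cannot start until writing (finishes day 19); analysis (finishes day 3). The controlling bound is day 19, so revision finishes at 19 + 1 = day 20.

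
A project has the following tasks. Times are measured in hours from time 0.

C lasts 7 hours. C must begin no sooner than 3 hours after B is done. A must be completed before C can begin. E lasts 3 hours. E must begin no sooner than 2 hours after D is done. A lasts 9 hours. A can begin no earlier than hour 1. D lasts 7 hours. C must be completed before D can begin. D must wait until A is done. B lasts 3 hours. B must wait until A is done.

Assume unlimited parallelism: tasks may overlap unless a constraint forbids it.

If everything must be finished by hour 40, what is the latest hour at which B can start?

To finish by hour 40, E (duration 3) must start no later than hour 37.
D must finish before E (must start by hour 37, minus 2-hour gap → hour 35). With a 7-hour duration, D must start by 35 − 7 = hour 28.
Since D (must start by hour 28) depends on it, C must finish by hour 28. Backing off its 7-hour duration gives a latest start of hour 21.
B feeds into C (must start by hour 21, minus 3-hour gap → hour 18); so B must finish by hour 18 and therefore start by hour 15.

15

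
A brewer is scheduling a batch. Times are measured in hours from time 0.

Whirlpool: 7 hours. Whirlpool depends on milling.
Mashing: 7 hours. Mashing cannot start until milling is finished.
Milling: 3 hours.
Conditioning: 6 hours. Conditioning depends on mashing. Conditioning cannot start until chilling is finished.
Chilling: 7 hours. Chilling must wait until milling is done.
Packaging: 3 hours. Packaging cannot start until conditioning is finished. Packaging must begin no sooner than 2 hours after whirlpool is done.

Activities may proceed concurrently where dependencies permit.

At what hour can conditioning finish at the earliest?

Nothing blocks milling, so it runs from hour 0 to hour 3.
After milling (finishes hour 3), chilling can start at hour 3 and finishes at hour 10.
After milling (finishes hour 3), mashing can start at hour 3 and finishes at hour 10.
For conditioning: mashing (finishes hour 10); chilling (finishes hour 10). Taking the maximum gives a start of hour 10, and it finishes at 10 + 6 = hour 16.

16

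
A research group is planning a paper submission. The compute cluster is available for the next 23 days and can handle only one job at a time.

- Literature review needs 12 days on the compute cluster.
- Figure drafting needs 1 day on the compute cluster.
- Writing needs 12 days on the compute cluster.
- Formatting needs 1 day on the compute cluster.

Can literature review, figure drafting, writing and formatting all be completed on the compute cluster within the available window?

Running back to back, the jobs need 12 + 1 + 12 + 1 = 26 days on the compute cluster.
Since 26 > 23, they cannot all fit.

No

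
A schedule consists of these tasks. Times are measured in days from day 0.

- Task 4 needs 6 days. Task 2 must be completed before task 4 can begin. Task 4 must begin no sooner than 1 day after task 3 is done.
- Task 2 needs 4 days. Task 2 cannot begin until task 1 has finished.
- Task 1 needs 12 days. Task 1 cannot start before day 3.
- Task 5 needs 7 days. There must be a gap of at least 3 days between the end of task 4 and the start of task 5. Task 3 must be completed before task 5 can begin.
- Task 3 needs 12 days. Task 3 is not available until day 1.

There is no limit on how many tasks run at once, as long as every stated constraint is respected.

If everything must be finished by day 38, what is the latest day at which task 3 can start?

9

Nothing follows task 5; the deadline of day 38 is its only limit. It must start by 38 − 7 = day 31.
Task 4 feeds into task 5 (must start by day 31, minus 3-day gap → day 28); so task 4 must finish by day 28 and therefore start by day 22.
Task 3 must finish in time for task 4 (must start by day 22, minus 1-day gap → day 21); task 5 (must start by day 31). The tightest is day 21, so task 3 must start by 21 − 12 = day 9.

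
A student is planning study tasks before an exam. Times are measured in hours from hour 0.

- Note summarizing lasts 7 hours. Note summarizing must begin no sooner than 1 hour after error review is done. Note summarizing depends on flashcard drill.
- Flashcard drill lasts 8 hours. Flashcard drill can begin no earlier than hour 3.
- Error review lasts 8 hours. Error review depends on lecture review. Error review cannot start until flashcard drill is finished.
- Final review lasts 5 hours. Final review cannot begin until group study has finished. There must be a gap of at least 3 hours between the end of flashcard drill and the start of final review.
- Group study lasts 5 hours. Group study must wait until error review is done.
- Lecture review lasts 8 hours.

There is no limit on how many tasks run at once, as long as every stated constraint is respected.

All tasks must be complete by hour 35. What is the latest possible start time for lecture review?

Final review must finish by hour 35; it takes 5 hours, so it must start by 35 − 5 = hour 30.
Since final review (must start by hour 30) depends on it, group study must finish by hour 30. Backing off its 5-hour duration gives a latest start of hour 25.
Nothing follows note summarizing; the deadline of hour 35 is its only limit. It must start by 35 − 7 = hour 28.
For error review: group study (must start by hour 25); note summarizing (must start by hour 28, minus 1-hour gap → hour 27). The most restrictive is hour 25; with an 8-hour duration, error review must start by hour 17.
Lecture review has to be done before error review (must start by hour 17). That means finishing by hour 17, i.e. starting by 17 − 8 = hour 9.

9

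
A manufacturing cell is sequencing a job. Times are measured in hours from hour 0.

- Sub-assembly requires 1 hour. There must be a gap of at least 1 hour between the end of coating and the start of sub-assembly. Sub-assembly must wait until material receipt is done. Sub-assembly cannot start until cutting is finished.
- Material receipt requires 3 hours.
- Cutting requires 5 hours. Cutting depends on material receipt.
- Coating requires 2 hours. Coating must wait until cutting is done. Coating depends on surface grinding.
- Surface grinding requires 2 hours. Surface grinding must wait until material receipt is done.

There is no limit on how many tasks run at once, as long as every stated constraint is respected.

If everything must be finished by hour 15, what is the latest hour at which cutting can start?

Sub-assembly must finish by hour 15; it takes 1 hour, so it must start by 15 − 1 = hour 14.
Coating feeds into sub-assembly (must start by hour 14, minus 1-hour gap → hour 13); so coating must finish by hour 13 and therefore start by hour 11.
Cutting has several dependents: coating (must start by hour 11); sub-assembly (must start by hour 14). The earliest of those limits is hour 11, so cutting must start by 11 − 5 = hour 6.

6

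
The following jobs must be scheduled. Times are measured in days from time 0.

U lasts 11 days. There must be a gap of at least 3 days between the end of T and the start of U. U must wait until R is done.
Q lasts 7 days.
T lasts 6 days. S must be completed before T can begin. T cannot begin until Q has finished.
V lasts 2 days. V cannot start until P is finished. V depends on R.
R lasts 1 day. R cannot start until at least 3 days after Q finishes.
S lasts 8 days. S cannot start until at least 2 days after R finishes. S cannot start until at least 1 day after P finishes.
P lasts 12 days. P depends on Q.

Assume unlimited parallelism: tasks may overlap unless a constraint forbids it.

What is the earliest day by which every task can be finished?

Nothing blocks Q, so it runs from day 0 to day 7.
R waits on Q (finishes day 7, plus 3-day gap → day 10), so it starts at day 10 and finishes at 10 + 1 = day 11.
P waits on Q (finishes day 7), so it starts at day 7 and finishes at 7 + 12 = day 19.
V has to wait for P (finishes day 19); R (finishes day 11). The latest of these is day 19, so V runs day 19 to 19 + 2 = day 21.
S has to wait for R (finishes day 11, plus 2-day gap → day 13); P (finishes day 19, plus 1-day gap → day 20). The latest of these is day 20, so S runs day 20 to 20 + 8 = day 28.
T needs all of S (finishes day 28); Q (finishes day 7). That puts its earliest start at day 28; it finishes at 28 + 6 = day 34.
U cannot start until T (finishes day 34, plus 3-day gap → day 37); R (finishes day 11). The controlling bound is day 37, so U finishes at 37 + 11 = day 48.
All tasks are finished once the last one completes. Finish times: P at 19, Q at 7, R at 11, S at 28, T at 34, U at 48, V at 21. The latest is day 48.

48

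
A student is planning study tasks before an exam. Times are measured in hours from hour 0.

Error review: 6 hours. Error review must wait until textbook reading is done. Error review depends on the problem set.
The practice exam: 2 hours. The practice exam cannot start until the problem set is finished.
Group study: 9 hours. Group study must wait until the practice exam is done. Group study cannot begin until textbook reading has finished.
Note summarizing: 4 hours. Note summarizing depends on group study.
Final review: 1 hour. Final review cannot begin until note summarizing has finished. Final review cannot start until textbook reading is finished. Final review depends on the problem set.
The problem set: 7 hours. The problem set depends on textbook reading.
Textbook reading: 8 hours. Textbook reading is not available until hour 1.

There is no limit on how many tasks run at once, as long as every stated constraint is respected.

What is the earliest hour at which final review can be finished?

Textbook reading cannot begin until its own release at hour 1. It runs from hour 1 to 1 + 8 = hour 9.
After textbook reading (finishes hour 9), the problem set can start at hour 9 and finishes at hour 16.
The practice exam waits on the problem set (finishes hour 16), so it starts at hour 16 and finishes at 16 + 2 = hour 18.
Group study needs all of the practice exam (finishes hour 18); textbook reading (finishes hour 9). That puts its earliest start at hour 18; it finishes at 18 + 9 = hour 27.
Note summarizing waits on group study (finishes hour 27), so it starts at hour 27 and finishes at 27 + 4 = hour 31.
Final review cannot start until note summarizing (finishes hour 31); textbook reading (finishes hour 9); the problem set (finishes hour 16). The controlling bound is hour 31, so final review finishes at 31 + 1 = hour 32.

32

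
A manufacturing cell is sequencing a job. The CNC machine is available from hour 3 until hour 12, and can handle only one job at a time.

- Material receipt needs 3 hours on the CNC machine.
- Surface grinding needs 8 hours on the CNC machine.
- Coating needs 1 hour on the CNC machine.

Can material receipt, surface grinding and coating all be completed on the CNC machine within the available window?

The CNC machine window is 12 − 3 = 9 hours.
Running back to back, the jobs need 3 + 8 + 1 = 12 hours on the CNC machine.
Since 12 > 9, they cannot all fit.

No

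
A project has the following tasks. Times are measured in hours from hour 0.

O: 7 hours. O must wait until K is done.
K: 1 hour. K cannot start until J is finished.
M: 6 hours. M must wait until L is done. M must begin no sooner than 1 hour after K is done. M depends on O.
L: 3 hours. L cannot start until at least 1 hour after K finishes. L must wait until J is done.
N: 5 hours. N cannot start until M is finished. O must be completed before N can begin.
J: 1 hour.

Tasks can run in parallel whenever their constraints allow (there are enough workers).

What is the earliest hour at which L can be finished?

6

Nothing blocks J, so it runs from hour 0 to hour 1.
K waits on J (finishes hour 1), so it starts at hour 1 and finishes at 1 + 1 = hour 2.
L cannot start until K (finishes hour 2, plus 1-hour gap → hour 3); J (finishes hour 1). The controlling bound is hour 3, so L finishes at 3 + 3 = hour 6.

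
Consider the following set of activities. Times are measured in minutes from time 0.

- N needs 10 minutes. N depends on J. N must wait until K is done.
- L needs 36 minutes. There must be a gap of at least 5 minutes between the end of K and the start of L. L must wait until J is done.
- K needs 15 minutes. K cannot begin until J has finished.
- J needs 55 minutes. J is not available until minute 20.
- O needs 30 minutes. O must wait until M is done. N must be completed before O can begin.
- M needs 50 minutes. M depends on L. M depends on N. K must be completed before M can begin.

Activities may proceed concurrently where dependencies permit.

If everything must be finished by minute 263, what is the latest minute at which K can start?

Nothing follows O; the deadline of minute 263 is its only limit. It must start by 263 − 30 = minute 233.
M must finish before O (must start by minute 233). With a 50-minute duration, M must start by 233 − 50 = minute 183.
L must finish before M (must start by minute 183). With a 36-minute duration, L must start by 183 − 36 = minute 147.
N has several dependents: M (must start by minute 183); O (must start by minute 233). The earliest of those limits is minute 183, so N must start by 183 − 10 = minute 173.
K feeds L (must start by minute 147, minus 5-minute gap → minute 142); M (must start by minute 183); N (must start by minute 173). Taking the minimum, K must finish by minute 142 and start by 142 − 15 = minute 127.

127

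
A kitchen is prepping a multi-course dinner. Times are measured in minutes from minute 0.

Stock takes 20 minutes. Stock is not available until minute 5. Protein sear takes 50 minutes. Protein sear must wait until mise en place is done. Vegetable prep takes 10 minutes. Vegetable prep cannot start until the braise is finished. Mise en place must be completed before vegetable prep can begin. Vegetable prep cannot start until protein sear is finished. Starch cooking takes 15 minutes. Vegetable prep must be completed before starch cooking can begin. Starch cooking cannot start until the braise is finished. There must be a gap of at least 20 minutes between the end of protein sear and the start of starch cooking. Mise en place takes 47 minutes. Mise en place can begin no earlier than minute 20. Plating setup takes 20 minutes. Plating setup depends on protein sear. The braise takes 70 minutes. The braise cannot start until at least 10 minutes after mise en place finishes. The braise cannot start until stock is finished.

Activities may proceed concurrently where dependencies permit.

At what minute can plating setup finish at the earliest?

137

Mise en place cannot begin until its own release at minute 20. It runs from minute 20 to 20 + 47 = minute 67.
Protein sear waits on mise en place (finishes minute 67), so it starts at minute 67 and finishes at 67 + 50 = minute 117.
After protein sear (finishes minute 117), plating setup can start at minute 117 and finishes at minute 137.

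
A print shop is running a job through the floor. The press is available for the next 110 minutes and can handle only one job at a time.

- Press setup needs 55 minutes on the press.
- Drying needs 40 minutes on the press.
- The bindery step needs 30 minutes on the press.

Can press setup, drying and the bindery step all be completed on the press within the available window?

Running back to back, the jobs need 55 + 40 + 30 = 125 minutes on the press.
Since 125 > 110, they cannot all fit.

No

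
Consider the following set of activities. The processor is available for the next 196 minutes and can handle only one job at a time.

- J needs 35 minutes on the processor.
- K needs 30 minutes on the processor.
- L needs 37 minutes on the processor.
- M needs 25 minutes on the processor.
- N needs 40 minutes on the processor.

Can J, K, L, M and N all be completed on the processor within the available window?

Running back to back, the jobs need 35 + 30 + 37 + 25 + 40 = 167 minutes on the processor.
Since 167 ≤ 196, they fit within the window.

Yes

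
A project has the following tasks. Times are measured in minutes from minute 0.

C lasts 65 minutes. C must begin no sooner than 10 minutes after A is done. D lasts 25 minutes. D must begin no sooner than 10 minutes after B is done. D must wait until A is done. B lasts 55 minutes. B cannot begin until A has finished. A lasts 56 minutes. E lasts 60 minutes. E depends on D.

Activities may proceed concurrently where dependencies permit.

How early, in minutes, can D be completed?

146

Nothing blocks A, so it runs from minute 0 to minute 56.
After A (finishes minute 56), B can start at minute 56 and finishes at minute 111.
For D: B (finishes minute 111, plus 10-minute gap → minute 121); A (finishes minute 56). Taking the maximum gives a start of minute 121, and it finishes at 121 + 25 = minute 146.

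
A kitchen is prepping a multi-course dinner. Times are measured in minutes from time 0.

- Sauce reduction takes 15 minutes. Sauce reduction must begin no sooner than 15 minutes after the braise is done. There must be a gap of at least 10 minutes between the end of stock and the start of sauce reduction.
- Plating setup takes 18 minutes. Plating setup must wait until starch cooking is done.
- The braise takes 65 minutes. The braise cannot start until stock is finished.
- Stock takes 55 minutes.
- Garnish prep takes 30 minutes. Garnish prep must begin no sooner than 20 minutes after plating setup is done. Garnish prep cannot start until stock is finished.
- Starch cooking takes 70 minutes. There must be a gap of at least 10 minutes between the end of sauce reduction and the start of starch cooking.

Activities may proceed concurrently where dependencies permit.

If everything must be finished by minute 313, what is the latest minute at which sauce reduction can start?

Garnish prep must finish by minute 313; it takes 30 minutes, so it must start by 313 − 30 = minute 283.
Plating setup feeds into garnish prep (must start by minute 283, minus 20-minute gap → minute 263); so plating setup must finish by minute 263 and therefore start by minute 245.
Starch cooking feeds into plating setup (must start by minute 245); so starch cooking must finish by minute 245 and therefore start by minute 175.
Sauce reduction must finish before starch cooking (must start by minute 175, minus 10-minute gap → minute 165). With a 15-minute duration, sauce reduction must start by 165 − 15 = minute 150.

150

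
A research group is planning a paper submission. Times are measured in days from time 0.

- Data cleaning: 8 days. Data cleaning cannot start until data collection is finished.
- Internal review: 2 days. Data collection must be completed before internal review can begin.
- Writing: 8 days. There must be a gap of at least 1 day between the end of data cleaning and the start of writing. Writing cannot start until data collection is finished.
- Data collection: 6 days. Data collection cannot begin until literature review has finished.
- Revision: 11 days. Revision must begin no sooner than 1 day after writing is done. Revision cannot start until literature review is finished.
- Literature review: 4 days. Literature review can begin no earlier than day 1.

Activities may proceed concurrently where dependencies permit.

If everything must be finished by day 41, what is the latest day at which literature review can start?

To finish by day 41, revision (duration 11) must start no later than day 30.
Since revision (must start by day 30, minus 1-day gap → day 29) depends on it, writing must finish by day 29. Backing off its 8-day duration gives a latest start of day 21.
Since writing (must start by day 21, minus 1-day gap → day 20) depends on it, data cleaning must finish by day 20. Backing off its 8-day duration gives a latest start of day 12.
Nothing follows internal review; the deadline of day 41 is its only limit. It must start by 41 − 2 = day 39.
For data collection: data cleaning (must start by day 12); writing (must start by day 21); internal review (must start by day 39). The most restrictive is day 12; with a 6-day duration, data collection must start by day 6.
Literature review has several dependents: data collection (must start by day 6); revision (must start by day 30). The earliest of those limits is day 6, so literature review must start by 6 − 4 = day 2.

2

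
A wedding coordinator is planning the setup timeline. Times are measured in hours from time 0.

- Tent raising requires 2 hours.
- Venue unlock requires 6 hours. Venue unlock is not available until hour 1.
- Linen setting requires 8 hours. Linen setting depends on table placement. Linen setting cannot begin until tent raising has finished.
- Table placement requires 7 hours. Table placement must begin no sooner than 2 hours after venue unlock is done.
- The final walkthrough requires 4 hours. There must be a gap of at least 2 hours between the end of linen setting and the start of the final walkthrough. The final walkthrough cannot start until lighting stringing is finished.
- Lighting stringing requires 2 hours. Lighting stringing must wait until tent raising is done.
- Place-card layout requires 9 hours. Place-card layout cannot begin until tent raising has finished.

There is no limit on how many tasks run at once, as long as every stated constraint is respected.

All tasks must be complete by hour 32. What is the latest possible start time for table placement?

11

The final walkthrough must finish by hour 32; it takes 4 hours, so it must start by 32 − 4 = hour 28.
Linen setting has to be done before the final walkthrough (must start by hour 28, minus 2-hour gap → hour 26). That means finishing by hour 26, i.e. starting by 26 − 8 = hour 18.
Table placement feeds into linen setting (must start by hour 18); so table placement must finish by hour 18 and therefore start by hour 11.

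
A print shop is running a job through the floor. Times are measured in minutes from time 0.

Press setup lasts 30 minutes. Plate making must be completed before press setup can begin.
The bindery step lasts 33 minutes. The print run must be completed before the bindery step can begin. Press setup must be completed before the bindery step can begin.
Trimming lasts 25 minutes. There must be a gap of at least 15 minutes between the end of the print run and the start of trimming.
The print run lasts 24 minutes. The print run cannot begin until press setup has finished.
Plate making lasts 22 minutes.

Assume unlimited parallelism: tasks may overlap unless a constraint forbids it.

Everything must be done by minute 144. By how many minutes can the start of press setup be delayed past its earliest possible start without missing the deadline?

28

Plate making has no prerequisites, so it starts at minute 0 and finishes at minute 22.
After plate making (finishes minute 22), press setup can start at minute 22 and finishes at minute 52.

Working backward from the deadline:
Nothing follows trimming; the deadline of minute 144 is its only limit. It must start by 144 − 25 = minute 119.
The bindery step must finish by minute 144; it takes 33 minutes, so it must start by 144 − 33 = minute 111.
For the print run: trimming (must start by minute 119, minus 15-minute gap → minute 104); the bindery step (must start by minute 111). The most restrictive is minute 104; with a 24-minute duration, the print run must start by minute 80.
Press setup feeds the print run (must start by minute 80); the bindery step (must start by minute 111). Taking the minimum, press setup must finish by minute 80 and start by 80 − 30 = minute 50.
So press setup can start as early as minute 22 and as late as minute 50, giving 50 − 22 = 28 minutes of slack.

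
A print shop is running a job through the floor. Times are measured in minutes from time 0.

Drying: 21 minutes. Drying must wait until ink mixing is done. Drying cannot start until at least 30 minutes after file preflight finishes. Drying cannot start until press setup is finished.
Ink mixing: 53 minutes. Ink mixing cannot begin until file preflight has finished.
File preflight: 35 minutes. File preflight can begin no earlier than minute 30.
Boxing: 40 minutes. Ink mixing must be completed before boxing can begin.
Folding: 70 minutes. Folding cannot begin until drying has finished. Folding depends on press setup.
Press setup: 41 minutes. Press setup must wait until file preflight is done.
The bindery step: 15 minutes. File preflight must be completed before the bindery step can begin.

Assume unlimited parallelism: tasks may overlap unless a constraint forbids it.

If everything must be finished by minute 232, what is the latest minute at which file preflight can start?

Nothing follows folding; the deadline of minute 232 is its only limit. It must start by 232 − 70 = minute 162.
Since folding (must start by minute 162) depends on it, drying must finish by minute 162. Backing off its 21-minute duration gives a latest start of minute 141.
To finish by minute 232, boxing (duration 40) must start no later than minute 192.
Ink mixing feeds drying (must start by minute 141); boxing (must start by minute 192). Taking the minimum, ink mixing must finish by minute 141 and start by 141 − 53 = minute 88.
Press setup has several dependents: drying (must start by minute 141); folding (must start by minute 162). The earliest of those limits is minute 141, so press setup must start by 141 − 41 = minute 100.
To finish by minute 232, the bindery step (duration 15) must start no later than minute 217.
File preflight must finish in time for ink mixing (must start by minute 88); press setup (must start by minute 100); drying (must start by minute 141, minus 30-minute gap → minute 111); the bindery step (must start by minute 217). The tightest is minute 88, so file preflight must start by 88 − 35 = minute 53.

53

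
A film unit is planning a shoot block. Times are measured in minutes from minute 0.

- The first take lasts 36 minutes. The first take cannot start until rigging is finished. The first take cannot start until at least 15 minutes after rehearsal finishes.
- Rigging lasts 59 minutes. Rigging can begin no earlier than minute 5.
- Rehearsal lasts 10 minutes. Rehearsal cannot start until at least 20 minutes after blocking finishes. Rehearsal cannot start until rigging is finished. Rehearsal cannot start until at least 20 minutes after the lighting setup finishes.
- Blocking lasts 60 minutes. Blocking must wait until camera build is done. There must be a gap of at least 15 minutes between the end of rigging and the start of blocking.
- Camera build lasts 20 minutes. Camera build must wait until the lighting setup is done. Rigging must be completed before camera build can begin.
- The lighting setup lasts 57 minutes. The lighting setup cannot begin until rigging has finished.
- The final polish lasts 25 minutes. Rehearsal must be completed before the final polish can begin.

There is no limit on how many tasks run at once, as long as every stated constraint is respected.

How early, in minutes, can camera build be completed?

Rigging waits on its own release at minute 5, so it starts at minute 5 and finishes at 5 + 59 = minute 64.
The lighting setup waits on rigging (finishes minute 64), so it starts at minute 64 and finishes at 64 + 57 = minute 121.
Camera build cannot start until the lighting setup (finishes minute 121); rigging (finishes minute 64). The controlling bound is minute 121, so camera build finishes at 121 + 20 = minute 141.

141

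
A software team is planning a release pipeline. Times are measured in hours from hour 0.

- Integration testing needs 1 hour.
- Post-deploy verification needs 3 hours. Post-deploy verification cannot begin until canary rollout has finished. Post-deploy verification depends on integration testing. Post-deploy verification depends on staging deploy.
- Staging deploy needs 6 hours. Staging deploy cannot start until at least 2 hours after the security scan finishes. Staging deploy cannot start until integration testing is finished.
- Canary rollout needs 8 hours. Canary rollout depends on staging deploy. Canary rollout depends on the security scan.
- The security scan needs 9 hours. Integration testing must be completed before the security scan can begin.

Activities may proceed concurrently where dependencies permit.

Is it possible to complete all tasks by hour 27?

No

Integration testing can start immediately at hour 0; it finishes at hour 1.
After integration testing (finishes hour 1), the security scan can start at hour 1 and finishes at hour 10.
For staging deploy: the security scan (finishes hour 10, plus 2-hour gap → hour 12); integration testing (finishes hour 1). Taking the maximum gives a start of hour 12, and it finishes at 12 + 6 = hour 18.
Canary rollout cannot start until staging deploy (finishes hour 18); the security scan (finishes hour 10). The controlling bound is hour 18, so canary rollout finishes at 18 + 8 = hour 26.
For post-deploy verification: canary rollout (finishes hour 26); integration testing (finishes hour 1); staging deploy (finishes hour 18). Taking the maximum gives a start of hour 26, and it finishes at 26 + 3 = hour 29.
The earliest everything can be done is hour 29, which is after the deadline of 27, so it is not possible.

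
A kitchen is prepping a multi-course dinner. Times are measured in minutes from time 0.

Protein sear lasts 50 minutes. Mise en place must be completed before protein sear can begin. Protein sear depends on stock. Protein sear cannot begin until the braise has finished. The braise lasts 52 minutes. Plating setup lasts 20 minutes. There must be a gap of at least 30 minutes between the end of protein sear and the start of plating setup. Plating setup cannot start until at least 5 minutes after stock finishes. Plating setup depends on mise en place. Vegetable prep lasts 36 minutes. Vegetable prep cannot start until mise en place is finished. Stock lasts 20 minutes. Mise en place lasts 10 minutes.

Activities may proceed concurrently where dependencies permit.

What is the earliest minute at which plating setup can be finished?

The braise can start immediately at minute 0; it finishes at minute 52.
Stock can start immediately at minute 0; it finishes at minute 20.
Mise en place can start immediately at minute 0; it finishes at minute 10.
Protein sear has to wait for mise en place (finishes minute 10); stock (finishes minute 20); the braise (finishes minute 52). The latest of these is minute 52, so protein sear runs minute 52 to 52 + 50 = minute 102.
Plating setup needs all of protein sear (finishes minute 102, plus 30-minute gap → minute 132); stock (finishes minute 20, plus 5-minute gap → minute 25); mise en place (finishes minute 10). That puts its earliest start at minute 132; it finishes at 132 + 20 = minute 152.

152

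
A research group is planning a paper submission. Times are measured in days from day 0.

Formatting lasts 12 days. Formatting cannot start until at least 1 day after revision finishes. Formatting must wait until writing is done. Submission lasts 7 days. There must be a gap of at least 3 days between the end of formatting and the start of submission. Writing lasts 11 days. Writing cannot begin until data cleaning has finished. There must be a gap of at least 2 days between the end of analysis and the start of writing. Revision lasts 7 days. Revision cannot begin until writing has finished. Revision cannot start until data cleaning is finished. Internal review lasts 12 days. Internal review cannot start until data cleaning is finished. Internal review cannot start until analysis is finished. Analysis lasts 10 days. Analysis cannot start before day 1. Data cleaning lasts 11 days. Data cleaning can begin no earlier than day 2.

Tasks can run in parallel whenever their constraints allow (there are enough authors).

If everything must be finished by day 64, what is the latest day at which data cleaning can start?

Submission must finish by day 64; it takes 7 days, so it must start by 64 − 7 = day 57.
Since submission (must start by day 57, minus 3-day gap → day 54) depends on it, formatting must finish by day 54. Backing off its 12-day duration gives a latest start of day 42.
Since formatting (must start by day 42, minus 1-day gap → day 41) depends on it, revision must finish by day 41. Backing off its 7-day duration gives a latest start of day 34.
Writing must finish in time for revision (must start by day 34); formatting (must start by day 42). The tightest is day 34, so writing must start by 34 − 11 = day 23.
To finish by day 64, internal review (duration 12) must start no later than day 52.
Data cleaning has several dependents: writing (must start by day 23); internal review (must start by day 52); revision (must start by day 34). The earliest of those limits is day 23, so data cleaning must start by 23 − 11 = day 12.

12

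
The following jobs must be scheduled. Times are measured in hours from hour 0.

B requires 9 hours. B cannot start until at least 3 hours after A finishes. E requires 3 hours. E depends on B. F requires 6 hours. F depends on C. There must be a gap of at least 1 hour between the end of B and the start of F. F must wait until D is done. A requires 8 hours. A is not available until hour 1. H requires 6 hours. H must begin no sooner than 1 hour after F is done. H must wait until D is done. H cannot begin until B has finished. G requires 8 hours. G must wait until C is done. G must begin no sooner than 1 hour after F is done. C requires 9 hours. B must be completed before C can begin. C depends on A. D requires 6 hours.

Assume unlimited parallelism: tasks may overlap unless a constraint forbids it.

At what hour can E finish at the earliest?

24

A cannot begin until its own release at hour 1. It runs from hour 1 to 1 + 8 = hour 9.
After A (finishes hour 9, plus 3-hour gap → hour 12), B can start at hour 12 and finishes at hour 21.
After B (finishes hour 21), E can start at hour 21 and finishes at hour 24.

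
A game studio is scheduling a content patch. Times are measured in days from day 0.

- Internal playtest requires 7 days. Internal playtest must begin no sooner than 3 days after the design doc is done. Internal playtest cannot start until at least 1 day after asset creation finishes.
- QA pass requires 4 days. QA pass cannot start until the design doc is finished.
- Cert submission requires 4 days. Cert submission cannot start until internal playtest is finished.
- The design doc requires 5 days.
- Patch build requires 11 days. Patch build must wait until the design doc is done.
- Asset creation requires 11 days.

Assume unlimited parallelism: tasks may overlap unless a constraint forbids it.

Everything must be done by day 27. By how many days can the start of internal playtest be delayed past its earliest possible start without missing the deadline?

4

Nothing blocks asset creation, so it runs from day 0 to day 11.
The design doc can start immediately at day 0; it finishes at day 5.
Internal playtest has to wait for the design doc (finishes day 5, plus 3-day gap → day 8); asset creation (finishes day 11, plus 1-day gap → day 12). The latest of these is day 12, so internal playtest runs day 12 to 12 + 7 = day 19.

Working backward from the deadline:
To finish by day 27, cert submission (duration 4) must start no later than day 23.
Internal playtest must finish before cert submission (must start by day 23). With a 7-day duration, internal playtest must start by 23 − 7 = day 16.
So internal playtest can start as early as day 12 and as late as day 16, giving 16 − 12 = 4 days of slack.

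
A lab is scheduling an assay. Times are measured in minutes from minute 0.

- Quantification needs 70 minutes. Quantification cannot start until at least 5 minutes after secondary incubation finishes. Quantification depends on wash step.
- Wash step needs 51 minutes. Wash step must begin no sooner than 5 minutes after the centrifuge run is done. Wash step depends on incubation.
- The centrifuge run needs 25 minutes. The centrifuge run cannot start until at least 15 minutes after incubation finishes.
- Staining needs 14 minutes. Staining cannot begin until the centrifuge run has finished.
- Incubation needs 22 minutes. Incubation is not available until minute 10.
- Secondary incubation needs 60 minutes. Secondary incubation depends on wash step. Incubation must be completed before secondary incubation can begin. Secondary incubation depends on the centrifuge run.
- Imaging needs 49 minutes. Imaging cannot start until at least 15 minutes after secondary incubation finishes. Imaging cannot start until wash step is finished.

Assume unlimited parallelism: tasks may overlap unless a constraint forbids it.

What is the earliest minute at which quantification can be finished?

Incubation waits on its own release at minute 10, so it starts at minute 10 and finishes at 10 + 22 = minute 32.
The centrifuge run waits on incubation (finishes minute 32, plus 15-minute gap → minute 47), so it starts at minute 47 and finishes at 47 + 25 = minute 72.
Wash step cannot start until the centrifuge run (finishes minute 72, plus 5-minute gap → minute 77); incubation (finishes minute 32). The controlling bound is minute 77, so wash step finishes at 77 + 51 = minute 128.
Secondary incubation needs all of wash step (finishes minute 128); incubation (finishes minute 32); the centrifuge run (finishes minute 72). That puts its earliest start at minute 128; it finishes at 128 + 60 = minute 188.
For quantification: secondary incubation (finishes minute 188, plus 5-minute gap → minute 193); wash step (finishes minute 128). Taking the maximum gives a start of minute 193, and it finishes at 193 + 70 = minute 263.

263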